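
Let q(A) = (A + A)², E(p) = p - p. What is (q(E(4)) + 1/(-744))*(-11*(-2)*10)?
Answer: -55/186 ≈ -0.29570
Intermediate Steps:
E(p) = 0
q(A) = 4*A² (q(A) = (2*A)² = 4*A²)
(q(E(4)) + 1/(-744))*(-11*(-2)*10) = (4*0² + 1/(-744))*(-11*(-2)*10) = (4*0 - 1/744)*(22*10) = (0 - 1/744)*220 = -1/744*220 = -55/186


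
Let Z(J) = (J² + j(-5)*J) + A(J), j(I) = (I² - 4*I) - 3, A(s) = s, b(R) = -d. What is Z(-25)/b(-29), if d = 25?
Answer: 18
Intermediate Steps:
b(R) = -25 (b(R) = -1*25 = -25)
j(I) = -3 + I² - 4*I
Z(J) = J² + 43*J (Z(J) = (J² + (-3 + (-5)² - 4*(-5))*J) + J = (J² + (-3 + 25 + 20)*J) + J = (J² + 42*J) + J = J² + 43*J)
Z(-25)/b(-29) = -25*(43 - 25)/(-25) = -25*18*(-1/25) = -450*(-1/25) = 18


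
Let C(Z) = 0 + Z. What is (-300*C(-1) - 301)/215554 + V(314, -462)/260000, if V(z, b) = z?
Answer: 16855989/14011010000 ≈ 0.0012031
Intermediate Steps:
C(Z) = Z
(-300*C(-1) - 301)/215554 + V(314, -462)/260000 = (-300*(-1) - 301)/215554 + 314/260000 = (300 - 301)*(1/215554) + 314*(1/260000) = -1*1/215554 + 157/130000 = -1/215554 + 157/130000 = 16855989/14011010000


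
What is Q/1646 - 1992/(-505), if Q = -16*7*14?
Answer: 1243496/415615 ≈ 2.9919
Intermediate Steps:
Q = -1568 (Q = -112*14 = -1568)
Q/1646 - 1992/(-505) = -1568/1646 - 1992/(-505) = -1568*1/1646 - 1992*(-1/505) = -784/823 + 1992/505 = 1243496/415615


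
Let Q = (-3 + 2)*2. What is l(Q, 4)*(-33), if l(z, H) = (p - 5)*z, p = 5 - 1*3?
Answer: -198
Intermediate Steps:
p = 2 (p = 5 - 3 = 2)
Q = -2 (Q = -1*2 = -2)
l(z, H) = -3*z (l(z, H) = (2 - 5)*z = -3*z)
l(Q, 4)*(-33) = -3*(-2)*(-33) = 6*(-33) = -198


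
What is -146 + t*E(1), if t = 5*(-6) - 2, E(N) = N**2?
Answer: -178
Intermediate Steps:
t = -32 (t = -30 - 2 = -32)
-146 + t*E(1) = -146 - 32*1**2 = -146 - 32*1 = -146 - 32 = -178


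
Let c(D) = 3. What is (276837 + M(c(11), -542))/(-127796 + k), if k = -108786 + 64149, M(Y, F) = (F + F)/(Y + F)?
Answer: -149216227/92941387 ≈ -1.6055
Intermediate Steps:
M(Y, F) = 2*F/(F + Y) (M(Y, F) = (2*F)/(F + Y) = 2*F/(F + Y))
k = -44637
(276837 + M(c(11), -542))/(-127796 + k) = (276837 + 2*(-542)/(-542 + 3))/(-127796 - 44637) = (276837 + 2*(-542)/(-539))/(-172433) = (276837 + 2*(-542)*(-1/539))*(-1/172433) = (276837 + 1084/539)*(-1/172433) = (149216227/539)*(-1/172433) = -149216227/92941387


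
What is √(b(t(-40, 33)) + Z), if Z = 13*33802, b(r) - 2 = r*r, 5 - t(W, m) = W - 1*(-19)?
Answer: 2*√110026 ≈ 663.40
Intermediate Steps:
t(W, m) = -14 - W (t(W, m) = 5 - (W - 1*(-19)) = 5 - (W + 19) = 5 - (19 + W) = 5 + (-19 - W) = -14 - W)
b(r) = 2 + r² (b(r) = 2 + r*r = 2 + r²)
Z = 439426
√(b(t(-40, 33)) + Z) = √((2 + (-14 - 1*(-40))²) + 439426) = √((2 + (-14 + 40)²) + 439426) = √((2 + 26²) + 439426) = √((2 + 676) + 439426) = √(678 + 439426) = √440104 = 2*√110026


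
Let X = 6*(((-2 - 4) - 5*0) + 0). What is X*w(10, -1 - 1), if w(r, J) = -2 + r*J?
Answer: 792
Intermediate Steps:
w(r, J) = -2 + J*r
X = -36 (X = 6*((-6 + 0) + 0) = 6*(-6 + 0) = 6*(-6) = -36)
X*w(10, -1 - 1) = -36*(-2 + (-1 - 1)*10) = -36*(-2 - 2*10) = -36*(-2 - 20) = -36*(-22) = 792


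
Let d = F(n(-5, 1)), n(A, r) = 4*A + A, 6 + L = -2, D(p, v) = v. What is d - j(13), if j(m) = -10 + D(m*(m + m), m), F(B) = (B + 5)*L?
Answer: 157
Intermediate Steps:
L = -8 (L = -6 - 2 = -8)
n(A, r) = 5*A
F(B) = -40 - 8*B (F(B) = (B + 5)*(-8) = (5 + B)*(-8) = -40 - 8*B)
j(m) = -10 + m
d = 160 (d = -40 - 40*(-5) = -40 - 8*(-25) = -40 + 200 = 160)
d - j(13) = 160 - (-10 + 13) = 160 - 1*3 = 160 - 3 = 157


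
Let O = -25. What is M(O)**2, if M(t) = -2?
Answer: 4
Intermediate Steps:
M(O)**2 = (-2)**2 = 4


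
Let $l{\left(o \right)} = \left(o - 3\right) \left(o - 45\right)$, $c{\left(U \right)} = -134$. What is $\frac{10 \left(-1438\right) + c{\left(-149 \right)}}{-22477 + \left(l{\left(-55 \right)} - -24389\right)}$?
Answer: $- \frac{7257}{3856} \approx -1.882$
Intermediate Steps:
$l{\left(o \right)} = \left(-45 + o\right) \left(-3 + o\right)$ ($l{\left(o \right)} = \left(-3 + o\right) \left(-45 + o\right) = \left(-45 + o\right) \left(-3 + o\right)$)
$\frac{10 \left(-1438\right) + c{\left(-149 \right)}}{-22477 + \left(l{\left(-55 \right)} - -24389\right)} = \frac{10 \left(-1438\right) - 134}{-22477 + \left(\left(135 + \left(-55\right)^{2} - -2640\right) - -24389\right)} = \frac{-14380 - 134}{-22477 + \left(\left(135 + 3025 + 2640\right) + 24389\right)} = - \frac{14514}{-22477 + \left(5800 + 24389\right)} = - \frac{14514}{-22477 + 30189} = - \frac{14514}{7712} = \left(-14514\right) \frac{1}{7712} = - \frac{7257}{3856}$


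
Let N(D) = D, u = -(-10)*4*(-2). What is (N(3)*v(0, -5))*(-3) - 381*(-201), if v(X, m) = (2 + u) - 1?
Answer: 77292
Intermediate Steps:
u = -80 (u = -5*(-8)*(-2) = 40*(-2) = -80)
v(X, m) = -79 (v(X, m) = (2 - 80) - 1 = -78 - 1 = -79)
(N(3)*v(0, -5))*(-3) - 381*(-201) = (3*(-79))*(-3) - 381*(-201) = -237*(-3) + 76581 = 711 + 76581 = 77292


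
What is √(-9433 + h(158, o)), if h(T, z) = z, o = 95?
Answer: I*√9338 ≈ 96.633*I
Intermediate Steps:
√(-9433 + h(158, o)) = √(-9433 + 95) = √(-9338) = I*√9338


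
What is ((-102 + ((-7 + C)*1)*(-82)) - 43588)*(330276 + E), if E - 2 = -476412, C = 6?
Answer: 6372611472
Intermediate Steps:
E = -476410 (E = 2 - 476412 = -476410)
((-102 + ((-7 + C)*1)*(-82)) - 43588)*(330276 + E) = ((-102 + ((-7 + 6)*1)*(-82)) - 43588)*(330276 - 476410) = ((-102 - 1*1*(-82)) - 43588)*(-146134) = ((-102 - 1*(-82)) - 43588)*(-146134) = ((-102 + 82) - 43588)*(-146134) = (-20 - 43588)*(-146134) = -43608*(-146134) = 6372611472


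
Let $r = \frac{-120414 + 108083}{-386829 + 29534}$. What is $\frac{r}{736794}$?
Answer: $\frac{649}{13855411170} \approx 4.6841 \cdot 10^{-8}$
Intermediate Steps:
$r = \frac{649}{18805}$ ($r = - \frac{12331}{-357295} = \left(-12331\right) \left(- \frac{1}{357295}\right) = \frac{649}{18805} \approx 0.034512$)
$\frac{r}{736794} = \frac{649}{18805 \cdot 736794} = \frac{649}{18805} \cdot \frac{1}{736794} = \frac{649}{13855411170}$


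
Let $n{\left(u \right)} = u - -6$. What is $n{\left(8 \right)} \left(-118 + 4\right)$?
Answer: $-1596$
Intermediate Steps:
$n{\left(u \right)} = 6 + u$ ($n{\left(u \right)} = u + 6 = 6 + u$)
$n{\left(8 \right)} \left(-118 + 4\right) = \left(6 + 8\right) \left(-118 + 4\right) = 14 \left(-114\right) = -1596$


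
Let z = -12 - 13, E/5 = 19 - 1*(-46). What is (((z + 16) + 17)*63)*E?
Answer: 163800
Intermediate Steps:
E = 325 (E = 5*(19 - 1*(-46)) = 5*(19 + 46) = 5*65 = 325)
z = -25
(((z + 16) + 17)*63)*E = (((-25 + 16) + 17)*63)*325 = ((-9 + 17)*63)*325 = (8*63)*325 = 504*325 = 163800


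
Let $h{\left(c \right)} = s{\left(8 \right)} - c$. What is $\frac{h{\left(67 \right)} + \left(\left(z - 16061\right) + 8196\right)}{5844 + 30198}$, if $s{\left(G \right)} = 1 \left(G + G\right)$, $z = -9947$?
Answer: $- \frac{17863}{36042} \approx -0.49562$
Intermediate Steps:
$s{\left(G \right)} = 2 G$ ($s{\left(G \right)} = 1 \cdot 2 G = 2 G$)
$h{\left(c \right)} = 16 - c$ ($h{\left(c \right)} = 2 \cdot 8 - c = 16 - c$)
$\frac{h{\left(67 \right)} + \left(\left(z - 16061\right) + 8196\right)}{5844 + 30198} = \frac{\left(16 - 67\right) + \left(\left(-9947 - 16061\right) + 8196\right)}{5844 + 30198} = \frac{\left(16 - 67\right) + \left(-26008 + 8196\right)}{36042} = \left(-51 - 17812\right) \frac{1}{36042} = \left(-17863\right) \frac{1}{36042} = - \frac{17863}{36042}$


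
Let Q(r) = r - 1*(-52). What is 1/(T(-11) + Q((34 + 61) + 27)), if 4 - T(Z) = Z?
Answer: 1/189 ≈ 0.0052910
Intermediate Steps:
T(Z) = 4 - Z
Q(r) = 52 + r (Q(r) = r + 52 = 52 + r)
1/(T(-11) + Q((34 + 61) + 27)) = 1/((4 - 1*(-11)) + (52 + ((34 + 61) + 27))) = 1/((4 + 11) + (52 + (95 + 27))) = 1/(15 + (52 + 122)) = 1/(15 + 174) = 1/189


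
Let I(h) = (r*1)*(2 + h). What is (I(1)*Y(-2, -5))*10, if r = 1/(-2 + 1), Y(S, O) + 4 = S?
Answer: 180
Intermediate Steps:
Y(S, O) = -4 + S
r = -1 (r = 1/(-1) = -1)
I(h) = -2 - h (I(h) = (-1*1)*(2 + h) = -(2 + h) = -2 - h)
(I(1)*Y(-2, -5))*10 = ((-2 - 1*1)*(-4 - 2))*10 = ((-2 - 1)*(-6))*10 = -3*(-6)*10 = 18*10 = 180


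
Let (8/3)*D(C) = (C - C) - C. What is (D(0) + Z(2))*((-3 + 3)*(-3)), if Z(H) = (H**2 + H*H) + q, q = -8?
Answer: 0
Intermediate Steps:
Z(H) = -8 + 2*H**2 (Z(H) = (H**2 + H*H) - 8 = (H**2 + H**2) - 8 = 2*H**2 - 8 = -8 + 2*H**2)
D(C) = -3*C/8 (D(C) = 3*((C - C) - C)/8 = 3*(0 - C)/8 = 3*(-C)/8 = -3*C/8)
(D(0) + Z(2))*((-3 + 3)*(-3)) = (-3/8*0 + (-8 + 2*2**2))*((-3 + 3)*(-3)) = (0 + (-8 + 2*4))*(0*(-3)) = (0 + (-8 + 8))*0 = (0 + 0)*0 = 0*0 = 0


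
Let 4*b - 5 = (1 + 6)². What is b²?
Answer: 729/4 ≈ 182.25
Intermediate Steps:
b = 27/2 (b = 5/4 + (1 + 6)²/4 = 5/4 + (¼)*7² = 5/4 + (¼)*49 = 5/4 + 49/4 = 27/2 ≈ 13.500)
b² = (27/2)² = 729/4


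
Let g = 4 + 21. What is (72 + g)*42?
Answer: 4074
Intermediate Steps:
g = 25
(72 + g)*42 = (72 + 25)*42 = 97*42 = 4074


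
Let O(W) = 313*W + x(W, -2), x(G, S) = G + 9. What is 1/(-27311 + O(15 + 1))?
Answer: -1/22278 ≈ -4.4887e-5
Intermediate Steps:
x(G, S) = 9 + G
O(W) = 9 + 314*W (O(W) = 313*W + (9 + W) = 9 + 314*W)
1/(-27311 + O(15 + 1)) = 1/(-27311 + (9 + 314*(15 + 1))) = 1/(-27311 + (9 + 314*16)) = 1/(-27311 + (9 + 5024)) = 1/(-27311 + 5033) = 1/(-22278) = -1/22278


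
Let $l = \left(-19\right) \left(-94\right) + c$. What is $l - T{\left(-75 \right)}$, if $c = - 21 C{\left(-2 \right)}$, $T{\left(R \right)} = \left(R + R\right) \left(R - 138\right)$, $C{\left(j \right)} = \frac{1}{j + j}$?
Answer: $- \frac{120635}{4} \approx -30159.0$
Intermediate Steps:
$C{\left(j \right)} = \frac{1}{2 j}$
$T{\left(R \right)} = 2 R \left(-138 + R\right)$
$c = \frac{21}{4}$ ($c = - 21 \frac{1}{2 \left(-2\right)} = - 21 \cdot \frac{1}{2} \left(- \frac{1}{2}\right) = \left(-21\right) \left(- \frac{1}{4}\right) = \frac{21}{4} \approx 5.25$)
$l = \frac{7165}{4}$ ($l = \left(-19\right) \left(-94\right) + \frac{21}{4} = 1786 + \frac{21}{4} = \frac{7165}{4} \approx 1791.3$)
$l - T{\left(-75 \right)} = \frac{7165}{4} - 2 \left(-75\right) \left(-138 - 75\right) = \frac{7165}{4} - 2 \left(-75\right) \left(-213\right) = \frac{7165}{4} - 31950 = - \frac{120635}{4}$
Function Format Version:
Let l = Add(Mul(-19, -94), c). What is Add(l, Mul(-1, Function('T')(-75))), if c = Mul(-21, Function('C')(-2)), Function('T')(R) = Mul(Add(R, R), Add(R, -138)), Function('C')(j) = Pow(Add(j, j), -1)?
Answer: Rational(-120635, 4) ≈ -30159.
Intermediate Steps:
Function('C')(j) = Mul(Rational(1, 2), Pow(j, -1)) (Function('C')(j) = Pow(Mul(2, j), -1) = Mul(Rational(1, 2), Pow(j, -1)))
Function('T')(R) = Mul(2, R, Add(-138, R)) (Function('T')(R) = Mul(Mul(2, R), Add(-138, R)) = Mul(2, R, Add(-138, R)))
c = Rational(21, 4) (c = Mul(-21, Mul(Rational(1, 2), Pow(-2, -1))) = Mul(-21, Mul(Rational(1, 2), Rational(-1, 2))) = Mul(-21, Rational(-1, 4)) = Rational(21, 4) ≈ 5.2500)
l = Rational(7165, 4) (l = Add(Mul(-19, -94), Rational(21, 4)) = Add(1786, Rational(21, 4)) = Rational(7165, 4) ≈ 1791.3)
Add(l, Mul(-1, Function('T')(-75))) = Add(Rational(7165, 4), Mul(-1, Mul(2, -75, Add(-138, -75)))) = Add(Rational(7165, 4), Mul(-1, Mul(2, -75, -213))) = Add(Rational(7165, 4), Mul(-1, 31950)) = Add(Rational(7165, 4), -31950) = Rational(-120635, 4)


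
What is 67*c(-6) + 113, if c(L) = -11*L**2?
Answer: -26419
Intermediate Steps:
67*c(-6) + 113 = 67*(-11*(-6)**2) + 113 = 67*(-11*36) + 113 = 67*(-396) + 113 = -26532 + 113 = -26419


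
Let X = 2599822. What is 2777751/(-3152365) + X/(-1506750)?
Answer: -1238096419828/474982596375 ≈ -2.6066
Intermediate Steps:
2777751/(-3152365) + X/(-1506750) = 2777751/(-3152365) + 2599822/(-1506750) = 2777751*(-1/3152365) + 2599822*(-1/1506750) = -2777751/3152365 - 1299911/753375 = -1238096419828/474982596375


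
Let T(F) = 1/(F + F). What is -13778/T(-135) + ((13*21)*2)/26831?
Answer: 14258990058/3833 ≈ 3.7201e+6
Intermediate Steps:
T(F) = 1/(2*F)
-13778/T(-135) + ((13*21)*2)/26831 = -13778/((½)/(-135)) + ((13*21)*2)/26831 = -13778/((½)*(-1/135)) + (273*2)*(1/26831) = -13778/(-1/270) + 546*(1/26831) = -13778*(-270) + 78/3833 = 3720060 + 78/3833 = 14258990058/3833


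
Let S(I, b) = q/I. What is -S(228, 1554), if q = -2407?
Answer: 2407/228 ≈ 10.557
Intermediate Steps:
S(I, b) = -2407/I
-S(228, 1554) = -(-2407)/228 = -1*(-2407/228) = 2407/228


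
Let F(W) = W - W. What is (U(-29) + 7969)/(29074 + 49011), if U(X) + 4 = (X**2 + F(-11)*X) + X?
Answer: 8777/78085 ≈ 0.11240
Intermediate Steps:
F(W) = 0
U(X) = -4 + X + X**2 (U(X) = -4 + ((X**2 + 0*X) + X) = -4 + ((X**2 + 0) + X) = -4 + (X**2 + X) = -4 + (X + X**2) = -4 + X + X**2)
(U(-29) + 7969)/(29074 + 49011) = ((-4 - 29 + (-29)**2) + 7969)/(29074 + 49011) = ((-4 - 29 + 841) + 7969)/78085 = (808 + 7969)*(1/78085) = 8777*(1/78085) = 8777/78085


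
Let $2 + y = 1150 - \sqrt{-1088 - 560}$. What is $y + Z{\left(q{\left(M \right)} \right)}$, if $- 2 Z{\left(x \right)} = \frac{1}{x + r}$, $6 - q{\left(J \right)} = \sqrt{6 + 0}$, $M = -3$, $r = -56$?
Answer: $\frac{2863137}{2494} - \frac{\sqrt{6}}{4988} - 4 i \sqrt{103} \approx 1148.0 - 40.596 i$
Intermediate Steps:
$q{\left(J \right)} = 6 - \sqrt{6}$ ($q{\left(J \right)} = 6 - \sqrt{6 + 0} = 6 - \sqrt{6}$)
$Z{\left(x \right)} = - \frac{1}{2 \left(-56 + x\right)}$ ($Z{\left(x \right)} = - \frac{1}{2 \left(x - 56\right)} = - \frac{1}{2 \left(-56 + x\right)}$)
$y = 1148 - 4 i \sqrt{103}$ ($y = -2 + \left(1150 - \sqrt{-1088 - 560}\right) = -2 + \left(1150 - \sqrt{-1648}\right) = -2 + \left(1150 - 4 i \sqrt{103}\right) = 1148 - 4 i \sqrt{103} \approx 1148.0 - 40.596 i$)
$y + Z{\left(q{\left(M \right)} \right)} = \left(1148 - 4 i \sqrt{103}\right) - \frac{1}{-112 + 2 \left(6 - \sqrt{6}\right)} = \left(1148 - 4 i \sqrt{103}\right) - \frac{1}{-112 + \left(12 - 2 \sqrt{6}\right)} = \left(1148 - 4 i \sqrt{103}\right) - \frac{1}{-100 - 2 \sqrt{6}} = 1148 - \frac{1}{-100 - 2 \sqrt{6}} - 4 i \sqrt{103}$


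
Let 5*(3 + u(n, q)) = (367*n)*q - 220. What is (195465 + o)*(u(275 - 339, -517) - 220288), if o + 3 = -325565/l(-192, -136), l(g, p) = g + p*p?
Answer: 39500415131361343/91520 ≈ 4.3160e+11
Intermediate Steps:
l(g, p) = g + p²
u(n, q) = -47 + 367*n*q/5 (u(n, q) = -3 + ((367*n)*q - 220)/5 = -3 + (367*n*q - 220)/5 = -3 + (-220 + 367*n*q)/5 = -3 + (-44 + 367*n*q/5) = -47 + 367*n*q/5)
o = -380477/18304 (o = -3 - 325565/(-192 + (-136)²) = -3 - 325565/(-192 + 18496) = -3 - 325565/18304 = -380477/18304 ≈ -20.787)
(195465 + o)*(u(275 - 339, -517) - 220288) = (195465 - 380477/18304)*((-47 + (367/5)*(275 - 339)*(-517)) - 220288) = 3577410883*((-47 + (367/5)*(-64)*(-517)) - 220288)/18304 = 3577410883*((-47 + 12143296/5) - 220288)/18304 = 3577410883*(12143061/5 - 220288)/18304 = (3577410883/18304)*(11041621/5) = 39500415131361343/91520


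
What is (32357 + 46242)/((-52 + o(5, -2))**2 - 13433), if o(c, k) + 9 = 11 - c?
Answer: -78599/10408 ≈ -7.5518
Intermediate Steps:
o(c, k) = 2 - c (o(c, k) = -9 + (11 - c) = 2 - c)
(32357 + 46242)/((-52 + o(5, -2))**2 - 13433) = (32357 + 46242)/((-52 + (2 - 1*5))**2 - 13433) = 78599/((-52 + (2 - 5))**2 - 13433) = 78599/((-52 - 3)**2 - 13433) = 78599/((-55)**2 - 13433) = 78599/(3025 - 13433) = 78599/(-10408) = 78599*(-1/10408) = -78599/10408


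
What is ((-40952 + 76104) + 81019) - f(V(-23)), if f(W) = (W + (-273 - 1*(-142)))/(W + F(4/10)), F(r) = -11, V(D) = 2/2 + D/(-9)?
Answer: 7782310/67 ≈ 1.1615e+5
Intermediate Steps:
V(D) = 1 - D/9 (V(D) = 2*(1/2) + D*(-1/9) = 1 - D/9)
f(W) = (-131 + W)/(-11 + W) (f(W) = (W + (-273 - 1*(-142)))/(W - 11) = (W + (-273 + 142))/(-11 + W) = (W - 131)/(-11 + W) = (-131 + W)/(-11 + W))
((-40952 + 76104) + 81019) - f(V(-23)) = ((-40952 + 76104) + 81019) - (-131 + (1 - 1/9*(-23)))/(-11 + (1 - 1/9*(-23))) = (35152 + 81019) - (-131 + (1 + 23/9))/(-11 + (1 + 23/9)) = 116171 - (-131 + 32/9)/(-11 + 32/9) = 116171 - (-1147)/((-67/9)*9) = 116171 - (-9)*(-1147)/(67*9) = 116171 - 1*1147/67 = 116171 - 1147/67 = 7782310/67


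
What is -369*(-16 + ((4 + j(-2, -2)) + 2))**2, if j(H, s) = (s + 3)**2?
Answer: -29889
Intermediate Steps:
j(H, s) = (3 + s)**2
-369*(-16 + ((4 + j(-2, -2)) + 2))**2 = -369*(-16 + ((4 + (3 - 2)**2) + 2))**2 = -369*(-16 + ((4 + 1**2) + 2))**2 = -369*(-16 + ((4 + 1) + 2))**2 = -369*(-16 + (5 + 2))**2 = -369*(-16 + 7)**2 = -369*(-9)**2 = -369*81 = -29889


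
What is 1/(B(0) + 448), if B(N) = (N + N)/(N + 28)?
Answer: 1/448 ≈ 0.0022321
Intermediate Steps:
B(N) = 2*N/(28 + N) (B(N) = (2*N)/(28 + N) = 2*N/(28 + N))
1/(B(0) + 448) = 1/(2*0/(28 + 0) + 448) = 1/(2*0/28 + 448) = 1/(2*0*(1/28) + 448) = 1/(0 + 448) = 1/448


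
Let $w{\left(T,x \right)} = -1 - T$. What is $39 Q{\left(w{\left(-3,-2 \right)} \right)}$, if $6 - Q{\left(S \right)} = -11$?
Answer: $663$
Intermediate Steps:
$Q{\left(S \right)} = 17$ ($Q{\left(S \right)} = 6 - -11 = 6 + 11 = 17$)
$39 Q{\left(w{\left(-3,-2 \right)} \right)} = 39 \cdot 17 = 663$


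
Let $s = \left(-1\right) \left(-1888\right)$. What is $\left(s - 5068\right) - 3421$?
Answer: $-6601$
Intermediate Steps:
$s = 1888$
$\left(s - 5068\right) - 3421 = \left(1888 - 5068\right) - 3421 = -3180 - 3421 = -6601$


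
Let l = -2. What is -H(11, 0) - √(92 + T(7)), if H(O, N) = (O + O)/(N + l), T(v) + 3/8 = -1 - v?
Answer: 11 - √1338/4 ≈ 1.8553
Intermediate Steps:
T(v) = -11/8 - v (T(v) = -3/8 + (-1 - v) = -11/8 - v)
H(O, N) = 2*O/(-2 + N) (H(O, N) = (O + O)/(N - 2) = (2*O)/(-2 + N) = 2*O/(-2 + N))
-H(11, 0) - √(92 + T(7)) = -2*11/(-2 + 0) - √(92 + (-11/8 - 1*7)) = -2*11/(-2) - √(92 + (-11/8 - 7)) = -2*11*(-1)/2 - √(92 - 67/8) = -1*(-11) - √(669/8) = 11 - √1338/4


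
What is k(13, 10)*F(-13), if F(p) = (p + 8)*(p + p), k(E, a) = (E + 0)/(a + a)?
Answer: 169/2 ≈ 84.500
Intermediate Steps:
k(E, a) = E/(2*a) (k(E, a) = E/((2*a)) = E*(1/(2*a)) = E/(2*a))
F(p) = 2*p*(8 + p) (F(p) = (8 + p)*(2*p) = 2*p*(8 + p))
k(13, 10)*F(-13) = ((½)*13/10)*(2*(-13)*(8 - 13)) = ((½)*13*(⅒))*(2*(-13)*(-5)) = (13/20)*130 = 169/2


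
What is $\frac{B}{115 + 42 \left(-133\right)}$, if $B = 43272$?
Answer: $- \frac{43272}{5471} \approx -7.9093$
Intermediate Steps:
$\frac{B}{115 + 42 \left(-133\right)} = \frac{43272}{115 + 42 \left(-133\right)} = \frac{43272}{115 - 5586} = \frac{43272}{-5471} = 43272 \left(- \frac{1}{5471}\right) = - \frac{43272}{5471}$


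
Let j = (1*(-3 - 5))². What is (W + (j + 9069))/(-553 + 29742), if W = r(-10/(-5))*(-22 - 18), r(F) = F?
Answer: 9053/29189 ≈ 0.31015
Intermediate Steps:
j = 64 (j = (1*(-8))² = (-8)² = 64)
W = -80 (W = (-10/(-5))*(-22 - 18) = -10*(-⅕)*(-40) = 2*(-40) = -80)
(W + (j + 9069))/(-553 + 29742) = (-80 + (64 + 9069))/(-553 + 29742) = (-80 + 9133)/29189 = 9053*(1/29189) = 9053/29189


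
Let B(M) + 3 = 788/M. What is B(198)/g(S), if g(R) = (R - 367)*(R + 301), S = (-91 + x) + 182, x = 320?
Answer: 97/3101472 ≈ 3.1275e-5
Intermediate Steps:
S = 411 (S = (-91 + 320) + 182 = 229 + 182 = 411)
g(R) = (-367 + R)*(301 + R)
B(M) = -3 + 788/M
B(198)/g(S) = (-3 + 788/198)/(-110467 + 411**2 - 66*411) = (-3 + 788*(1/198))/(-110467 + 168921 - 27126) = (-3 + 394/99)/31328 = (97/99)*(1/31328) = 97/3101472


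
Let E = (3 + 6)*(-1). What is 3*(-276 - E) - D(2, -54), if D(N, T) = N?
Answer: -803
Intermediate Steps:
E = -9 (E = 9*(-1) = -9)
3*(-276 - E) - D(2, -54) = 3*(-276 - 1*(-9)) - 1*2 = 3*(-276 + 9) - 2 = 3*(-267) - 2 = -801 - 2 = -803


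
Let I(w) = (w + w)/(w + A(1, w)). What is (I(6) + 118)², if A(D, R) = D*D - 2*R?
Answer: 334084/25 ≈ 13363.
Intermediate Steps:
A(D, R) = D² - 2*R
I(w) = 2*w/(1 - w) (I(w) = (w + w)/(w + (1² - 2*w)) = (2*w)/(w + (1 - 2*w)) = (2*w)/(1 - w) = 2*w/(1 - w))
(I(6) + 118)² = (2*6/(1 - 1*6) + 118)² = (2*6/(1 - 6) + 118)² = (2*6/(-5) + 118)² = (2*6*(-⅕) + 118)² = (-12/5 + 118)² = (578/5)² = 334084/25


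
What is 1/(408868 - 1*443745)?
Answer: -1/34877 ≈ -2.8672e-5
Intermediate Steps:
1/(408868 - 1*443745) = 1/(408868 - 443745) = 1/(-34877) = -1/34877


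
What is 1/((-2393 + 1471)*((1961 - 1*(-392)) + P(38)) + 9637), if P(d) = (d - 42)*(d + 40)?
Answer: -1/1872165 ≈ -5.3414e-7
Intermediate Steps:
P(d) = (-42 + d)*(40 + d)
1/((-2393 + 1471)*((1961 - 1*(-392)) + P(38)) + 9637) = 1/((-2393 + 1471)*((1961 - 1*(-392)) + (-1680 + 38² - 2*38)) + 9637) = 1/(-922*((1961 + 392) + (-1680 + 1444 - 76)) + 9637) = 1/(-922*(2353 - 312) + 9637) = 1/(-922*2041 + 9637) = 1/(-1881802 + 9637) = 1/(-1872165) = -1/1872165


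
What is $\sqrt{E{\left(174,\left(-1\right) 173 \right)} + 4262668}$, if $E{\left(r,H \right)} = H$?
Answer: $\sqrt{4262495} \approx 2064.6$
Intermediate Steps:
$\sqrt{E{\left(174,\left(-1\right) 173 \right)} + 4262668} = \sqrt{\left(-1\right) 173 + 4262668} = \sqrt{-173 + 4262668} = \sqrt{4262495}$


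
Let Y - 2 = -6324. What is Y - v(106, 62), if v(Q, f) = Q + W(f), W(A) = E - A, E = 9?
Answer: -6375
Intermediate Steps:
Y = -6322 (Y = 2 - 6324 = -6322)
W(A) = 9 - A
v(Q, f) = 9 + Q - f (v(Q, f) = Q + (9 - f) = 9 + Q - f)
Y - v(106, 62) = -6322 - (9 + 106 - 1*62) = -6322 - (9 + 106 - 62) = -6322 - 1*53 = -6322 - 53 = -6375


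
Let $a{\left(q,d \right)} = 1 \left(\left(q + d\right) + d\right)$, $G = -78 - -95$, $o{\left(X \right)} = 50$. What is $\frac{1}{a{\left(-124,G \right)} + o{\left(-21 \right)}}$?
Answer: $- \frac{1}{40} \approx -0.025$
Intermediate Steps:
$G = 17$ ($G = -78 + 95 = 17$)
$a{\left(q,d \right)} = q + 2 d$ ($a{\left(q,d \right)} = 1 \left(\left(d + q\right) + d\right) = 1 \left(q + 2 d\right) = q + 2 d$)
$\frac{1}{a{\left(-124,G \right)} + o{\left(-21 \right)}} = \frac{1}{\left(-124 + 2 \cdot 17\right) + 50} = \frac{1}{\left(-124 + 34\right) + 50} = \frac{1}{-90 + 50} = \frac{1}{-40} = - \frac{1}{40}$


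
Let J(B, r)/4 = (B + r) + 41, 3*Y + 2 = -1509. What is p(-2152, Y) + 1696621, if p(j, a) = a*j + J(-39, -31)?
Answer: 8341187/3 ≈ 2.7804e+6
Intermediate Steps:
Y = -1511/3 (Y = -2/3 + (1/3)*(-1509) = -2/3 - 503 = -1511/3 ≈ -503.67)
J(B, r) = 164 + 4*B + 4*r (J(B, r) = 4*((B + r) + 41) = 4*(41 + B + r) = 164 + 4*B + 4*r)
p(j, a) = -116 + a*j (p(j, a) = a*j + (164 + 4*(-39) + 4*(-31)) = a*j + (164 - 156 - 124) = a*j - 116 = -116 + a*j)
p(-2152, Y) + 1696621 = (-116 - 1511/3*(-2152)) + 1696621 = (-116 + 3251672/3) + 1696621 = 3251324/3 + 1696621 = 8341187/3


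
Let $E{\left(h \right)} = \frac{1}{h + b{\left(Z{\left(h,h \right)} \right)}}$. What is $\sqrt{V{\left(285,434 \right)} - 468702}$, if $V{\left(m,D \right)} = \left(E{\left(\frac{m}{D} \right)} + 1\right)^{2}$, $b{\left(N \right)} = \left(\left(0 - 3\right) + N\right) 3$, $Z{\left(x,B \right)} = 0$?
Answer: $\frac{i \sqrt{6145442203013}}{3621} \approx 684.62 i$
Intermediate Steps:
$b{\left(N \right)} = -9 + 3 N$ ($b{\left(N \right)} = \left(-3 + N\right) 3 = -9 + 3 N$)
$E{\left(h \right)} = \frac{1}{-9 + h}$ ($E{\left(h \right)} = \frac{1}{h + \left(-9 + 3 \cdot 0\right)} = \frac{1}{h + \left(-9 + 0\right)} = \frac{1}{h - 9} = \frac{1}{-9 + h}$)
$V{\left(m,D \right)} = \left(1 + \frac{1}{-9 + \frac{m}{D}}\right)^{2}$ ($V{\left(m,D \right)} = \left(\frac{1}{-9 + \frac{m}{D}} + 1\right)^{2} = \left(1 + \frac{1}{-9 + \frac{m}{D}}\right)^{2}$)
$\sqrt{V{\left(285,434 \right)} - 468702} = \sqrt{\frac{\left(\left(-1\right) 285 + 8 \cdot 434\right)^{2}}{\left(\left(-1\right) 285 + 9 \cdot 434\right)^{2}} - 468702} = \sqrt{\frac{\left(-285 + 3472\right)^{2}}{\left(-285 + 3906\right)^{2}} - 468702} = \sqrt{\frac{3187^{2}}{13111641} - 468702} = \sqrt{10156969 \cdot \frac{1}{13111641} - 468702} = \sqrt{\frac{10156969}{13111641} - 468702} = \sqrt{- \frac{6145442203013}{13111641}} = \frac{i \sqrt{6145442203013}}{3621}$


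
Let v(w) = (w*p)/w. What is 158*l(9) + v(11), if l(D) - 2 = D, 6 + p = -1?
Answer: 1731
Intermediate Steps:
p = -7 (p = -6 - 1 = -7)
l(D) = 2 + D
v(w) = -7 (v(w) = (w*(-7))/w = (-7*w)/w = -7)
158*l(9) + v(11) = 158*(2 + 9) - 7 = 158*11 - 7 = 1738 - 7 = 1731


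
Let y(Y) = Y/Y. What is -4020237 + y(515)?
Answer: -4020236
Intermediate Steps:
y(Y) = 1
-4020237 + y(515) = -4020237 + 1 = -4020236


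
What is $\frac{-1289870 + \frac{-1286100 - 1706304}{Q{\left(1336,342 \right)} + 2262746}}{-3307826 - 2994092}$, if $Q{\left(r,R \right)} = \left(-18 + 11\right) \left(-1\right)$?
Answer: $\frac{486443367419}{2376613976709} \approx 0.20468$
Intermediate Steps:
$Q{\left(r,R \right)} = 7$ ($Q{\left(r,R \right)} = \left(-7\right) \left(-1\right) = 7$)
$\frac{-1289870 + \frac{-1286100 - 1706304}{Q{\left(1336,342 \right)} + 2262746}}{-3307826 - 2994092} = \frac{-1289870 + \frac{-1286100 - 1706304}{7 + 2262746}}{-3307826 - 2994092} = \frac{-1289870 - \frac{2992404}{2262753}}{-6301918} = \left(-1289870 - \frac{997468}{754251}\right) \left(- \frac{1}{6301918}\right) = \left(- \frac{972886734838}{754251}\right) \left(- \frac{1}{6301918}\right) = \frac{486443367419}{2376613976709}$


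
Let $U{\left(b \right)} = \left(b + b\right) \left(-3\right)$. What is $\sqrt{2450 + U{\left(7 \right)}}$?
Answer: $2 \sqrt{602} \approx 49.071$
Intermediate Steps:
$U{\left(b \right)} = - 6 b$ ($U{\left(b \right)} = 2 b \left(-3\right) = - 6 b$)
$\sqrt{2450 + U{\left(7 \right)}} = \sqrt{2450 - 42} = \sqrt{2408} = 2 \sqrt{602}$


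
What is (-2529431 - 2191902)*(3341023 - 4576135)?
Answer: 5831375044296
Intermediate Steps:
(-2529431 - 2191902)*(3341023 - 4576135) = -4721333*(-1235112) = 5831375044296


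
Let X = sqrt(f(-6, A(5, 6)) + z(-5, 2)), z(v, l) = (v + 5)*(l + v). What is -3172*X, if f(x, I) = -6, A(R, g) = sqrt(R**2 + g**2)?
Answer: -3172*I*sqrt(6) ≈ -7769.8*I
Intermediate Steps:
z(v, l) = (5 + v)*(l + v)
X = I*sqrt(6) (X = sqrt(-6 + ((-5)**2 + 5*2 + 5*(-5) + 2*(-5))) = sqrt(-6 + (25 + 10 - 25 - 10)) = sqrt(-6 + 0) = sqrt(-6) = I*sqrt(6) ≈ 2.4495*I)
-3172*X = -3172*I*sqrt(6)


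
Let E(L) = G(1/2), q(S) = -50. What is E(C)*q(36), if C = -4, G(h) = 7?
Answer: -350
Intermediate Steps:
E(L) = 7
E(C)*q(36) = 7*(-50) = -350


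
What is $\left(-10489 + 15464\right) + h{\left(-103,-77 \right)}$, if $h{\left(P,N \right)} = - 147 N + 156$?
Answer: $16450$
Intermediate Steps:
$h{\left(P,N \right)} = 156 - 147 N$
$\left(-10489 + 15464\right) + h{\left(-103,-77 \right)} = \left(-10489 + 15464\right) + \left(156 - -11319\right) = 4975 + \left(156 + 11319\right) = 4975 + 11475 = 16450$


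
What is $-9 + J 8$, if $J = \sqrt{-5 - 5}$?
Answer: $-9 + 8 i \sqrt{10} \approx -9.0 + 25.298 i$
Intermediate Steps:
$J = i \sqrt{10}$ ($J = \sqrt{-10} = i \sqrt{10} \approx 3.1623 i$)
$-9 + J 8 = -9 + i \sqrt{10} \cdot 8 = -9 + 8 i \sqrt{10}$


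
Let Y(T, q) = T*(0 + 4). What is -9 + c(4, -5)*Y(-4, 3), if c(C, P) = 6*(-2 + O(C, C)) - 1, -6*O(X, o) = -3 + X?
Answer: 215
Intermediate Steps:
O(X, o) = ½ - X/6 (O(X, o) = -(-3 + X)/6 = ½ - X/6)
Y(T, q) = 4*T (Y(T, q) = T*4 = 4*T)
c(C, P) = -10 - C (c(C, P) = 6*(-2 + (½ - C/6)) - 1 = 6*(-3/2 - C/6) - 1 = (-9 - C) - 1 = -10 - C)
-9 + c(4, -5)*Y(-4, 3) = -9 + (-10 - 1*4)*(4*(-4)) = -9 + (-10 - 4)*(-16) = -9 - 14*(-16) = -9 + 224 = 215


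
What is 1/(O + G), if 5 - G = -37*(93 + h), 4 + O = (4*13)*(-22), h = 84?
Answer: 1/5406 ≈ 0.00018498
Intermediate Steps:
O = -1148 (O = -4 + (4*13)*(-22) = -4 + 52*(-22) = -4 - 1144 = -1148)
G = 6554 (G = 5 - (-37)*(93 + 84) = 5 - (-37)*177 = 5 - 1*(-6549) = 5 + 6549 = 6554)
1/(O + G) = 1/(-1148 + 6554) = 1/5406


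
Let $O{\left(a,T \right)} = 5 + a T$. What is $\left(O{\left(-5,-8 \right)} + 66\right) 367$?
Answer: $40737$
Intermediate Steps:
$O{\left(a,T \right)} = 5 + T a$
$\left(O{\left(-5,-8 \right)} + 66\right) 367 = \left(\left(5 - -40\right) + 66\right) 367 = \left(\left(5 + 40\right) + 66\right) 367 = \left(45 + 66\right) 367 = 111 \cdot 367 = 40737$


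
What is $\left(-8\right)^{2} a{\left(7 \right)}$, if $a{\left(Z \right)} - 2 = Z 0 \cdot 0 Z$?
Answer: $128$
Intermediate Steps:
$a{\left(Z \right)} = 2$ ($a{\left(Z \right)} = 2 + Z 0 \cdot 0 Z = 2 + 0 \cdot 0 = 2 + 0 = 2$)
$\left(-8\right)^{2} a{\left(7 \right)} = \left(-8\right)^{2} \cdot 2 = 64 \cdot 2 = 128$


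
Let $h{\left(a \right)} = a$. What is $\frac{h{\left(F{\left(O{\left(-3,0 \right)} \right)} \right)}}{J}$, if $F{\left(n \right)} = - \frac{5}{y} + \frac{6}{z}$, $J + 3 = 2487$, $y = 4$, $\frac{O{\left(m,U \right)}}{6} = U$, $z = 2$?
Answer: $\frac{7}{9936} \approx 0.00070451$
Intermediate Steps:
$O{\left(m,U \right)} = 6 U$
$J = 2484$ ($J = -3 + 2487 = 2484$)
$F{\left(n \right)} = \frac{7}{4}$ ($F{\left(n \right)} = - \frac{5}{4} + \frac{6}{2} = \left(-5\right) \frac{1}{4} + 6 \cdot \frac{1}{2} = - \frac{5}{4} + 3 = \frac{7}{4}$)
$\frac{h{\left(F{\left(O{\left(-3,0 \right)} \right)} \right)}}{J} = \frac{7}{4 \cdot 2484} = \frac{7}{4} \cdot \frac{1}{2484} = \frac{7}{9936}$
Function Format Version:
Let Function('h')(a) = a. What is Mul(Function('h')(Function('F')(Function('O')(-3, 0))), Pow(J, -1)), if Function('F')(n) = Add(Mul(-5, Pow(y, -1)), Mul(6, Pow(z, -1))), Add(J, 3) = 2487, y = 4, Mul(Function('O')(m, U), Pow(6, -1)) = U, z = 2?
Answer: Rational(7, 9936) ≈ 0.00070451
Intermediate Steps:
Function('O')(m, U) = Mul(6, U)
J = 2484 (J = Add(-3, 2487) = 2484)
Function('F')(n) = Rational(7, 4) (Function('F')(n) = Add(Mul(-5, Pow(4, -1)), Mul(6, Pow(2, -1))) = Add(Mul(-5, Rational(1, 4)), Mul(6, Rational(1, 2))) = Add(Rational(-5, 4), 3) = Rational(7, 4))
Mul(Function('h')(Function('F')(Function('O')(-3, 0))), Pow(J, -1)) = Mul(Rational(7, 4), Pow(2484, -1)) = Mul(Rational(7, 4), Rational(1, 2484)) = Rational(7, 9936)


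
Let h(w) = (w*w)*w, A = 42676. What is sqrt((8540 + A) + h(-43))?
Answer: I*sqrt(28291) ≈ 168.2*I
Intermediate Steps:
h(w) = w**3 (h(w) = w**2*w = w**3)
sqrt((8540 + A) + h(-43)) = sqrt((8540 + 42676) + (-43)**3) = sqrt(51216 - 79507) = sqrt(-28291) = I*sqrt(28291)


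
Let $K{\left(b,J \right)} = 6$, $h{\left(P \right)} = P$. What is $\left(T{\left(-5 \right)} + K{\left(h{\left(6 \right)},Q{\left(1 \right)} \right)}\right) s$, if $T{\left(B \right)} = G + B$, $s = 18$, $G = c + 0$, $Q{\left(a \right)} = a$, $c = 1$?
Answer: $36$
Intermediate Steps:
$G = 1$ ($G = 1 + 0 = 1$)
$T{\left(B \right)} = 1 + B$
$\left(T{\left(-5 \right)} + K{\left(h{\left(6 \right)},Q{\left(1 \right)} \right)}\right) s = \left(\left(1 - 5\right) + 6\right) 18 = \left(-4 + 6\right) 18 = 2 \cdot 18 = 36$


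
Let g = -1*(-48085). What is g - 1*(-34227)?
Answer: 82312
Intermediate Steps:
g = 48085
g - 1*(-34227) = 48085 - 1*(-34227) = 48085 + 34227 = 82312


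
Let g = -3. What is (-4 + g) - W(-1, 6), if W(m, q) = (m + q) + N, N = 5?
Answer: -17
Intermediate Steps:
W(m, q) = 5 + m + q (W(m, q) = (m + q) + 5 = 5 + m + q)
(-4 + g) - W(-1, 6) = (-4 - 3) - (5 - 1 + 6) = -7 - 1*10 = -7 - 10 = -17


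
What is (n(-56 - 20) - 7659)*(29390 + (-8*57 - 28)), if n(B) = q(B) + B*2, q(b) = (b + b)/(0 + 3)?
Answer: -681748010/3 ≈ -2.2725e+8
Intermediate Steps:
q(b) = 2*b/3 (q(b) = (2*b)/3 = (2*b)*(1/3) = 2*b/3)
n(B) = 8*B/3 (n(B) = 2*B/3 + B*2 = 2*B/3 + 2*B = 8*B/3)
(n(-56 - 20) - 7659)*(29390 + (-8*57 - 28)) = (8*(-56 - 20)/3 - 7659)*(29390 + (-8*57 - 28)) = ((8/3)*(-76) - 7659)*(29390 + (-456 - 28)) = (-608/3 - 7659)*(29390 - 484) = -23585/3*28906 = -681748010/3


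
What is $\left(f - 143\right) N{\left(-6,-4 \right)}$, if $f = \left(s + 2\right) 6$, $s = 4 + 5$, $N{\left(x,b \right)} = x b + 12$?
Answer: $-2772$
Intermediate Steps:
$N{\left(x,b \right)} = 12 + b x$ ($N{\left(x,b \right)} = b x + 12 = 12 + b x$)
$s = 9$
$f = 66$ ($f = \left(9 + 2\right) 6 = 11 \cdot 6 = 66$)
$\left(f - 143\right) N{\left(-6,-4 \right)} = \left(66 - 143\right) \left(12 - -24\right) = - 77 \left(12 + 24\right) = \left(-77\right) 36 = -2772$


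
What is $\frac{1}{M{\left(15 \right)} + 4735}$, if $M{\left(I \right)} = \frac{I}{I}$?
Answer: $\frac{1}{4736} \approx 0.00021115$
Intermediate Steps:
$M{\left(I \right)} = 1$
$\frac{1}{M{\left(15 \right)} + 4735} = \frac{1}{1 + 4735} = \frac{1}{4736}$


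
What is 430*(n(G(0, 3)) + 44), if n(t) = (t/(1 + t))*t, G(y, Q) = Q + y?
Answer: 39775/2 ≈ 19888.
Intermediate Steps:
n(t) = t²/(1 + t)
430*(n(G(0, 3)) + 44) = 430*((3 + 0)²/(1 + (3 + 0)) + 44) = 430*(3²/(1 + 3) + 44) = 430*(9/4 + 44) = 430*(185/4) = 39775/2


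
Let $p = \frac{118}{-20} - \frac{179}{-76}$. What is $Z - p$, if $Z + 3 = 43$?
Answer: $\frac{16547}{380} \approx 43.545$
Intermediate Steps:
$Z = 40$ ($Z = -3 + 43 = 40$)
$p = - \frac{1347}{380}$ ($p = 118 \left(- \frac{1}{20}\right) - - \frac{179}{76} = - \frac{59}{10} + \frac{179}{76} = - \frac{1347}{380} \approx -3.5447$)
$Z - p = 40 - - \frac{1347}{380} = 40 + \frac{1347}{380} = \frac{16547}{380}$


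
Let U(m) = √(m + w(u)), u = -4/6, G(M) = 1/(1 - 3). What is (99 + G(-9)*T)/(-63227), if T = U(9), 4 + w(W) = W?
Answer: -99/63227 + √39/379362 ≈ -0.0015493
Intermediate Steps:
G(M) = -½ (G(M) = 1/(-2) = -½)
u = -⅔ (u = -4*⅙ = -⅔ ≈ -0.66667)
w(W) = -4 + W
U(m) = √(-14/3 + m) (U(m) = √(m + (-4 - ⅔)) = √(m - 14/3) = √(-14/3 + m))
T = √39/3 (T = √(-42 + 9*9)/3 = √(-42 + 81)/3 = √39/3 ≈ 2.0817)
(99 + G(-9)*T)/(-63227) = (99 - √39/6)/(-63227) = (99 - √39/6)*(-1/63227) = -99/63227 + √39/379362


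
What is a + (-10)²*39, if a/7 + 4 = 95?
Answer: 4537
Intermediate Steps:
a = 637 (a = -28 + 7*95 = -28 + 665 = 637)
a + (-10)²*39 = 637 + (-10)²*39 = 637 + 100*39 = 637 + 3900 = 4537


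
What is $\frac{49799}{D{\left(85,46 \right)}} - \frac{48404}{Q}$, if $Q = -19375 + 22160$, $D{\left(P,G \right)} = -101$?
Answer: $- \frac{143579019}{281285} \approx -510.44$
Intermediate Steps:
$Q = 2785$
$\frac{49799}{D{\left(85,46 \right)}} - \frac{48404}{Q} = \frac{49799}{-101} - \frac{48404}{2785} = 49799 \left(- \frac{1}{101}\right) - \frac{48404}{2785} = - \frac{49799}{101} - \frac{48404}{2785} = - \frac{143579019}{281285}$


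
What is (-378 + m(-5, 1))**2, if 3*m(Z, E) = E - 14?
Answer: 1315609/9 ≈ 1.4618e+5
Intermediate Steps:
m(Z, E) = -14/3 + E/3 (m(Z, E) = (E - 14)/3 = (-14 + E)/3 = -14/3 + E/3)
(-378 + m(-5, 1))**2 = (-378 + (-14/3 + (1/3)*1))**2 = (-378 + (-14/3 + 1/3))**2 = (-378 - 13/3)**2 = (-1147/3)**2 = 1315609/9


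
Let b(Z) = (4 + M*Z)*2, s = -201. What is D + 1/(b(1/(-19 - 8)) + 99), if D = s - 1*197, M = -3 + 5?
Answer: -1148203/2885 ≈ -397.99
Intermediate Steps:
M = 2
b(Z) = 8 + 4*Z (b(Z) = (4 + 2*Z)*2 = 8 + 4*Z)
D = -398 (D = -201 - 1*197 = -201 - 197 = -398)
D + 1/(b(1/(-19 - 8)) + 99) = -398 + 1/((8 + 4/(-19 - 8)) + 99) = -398 + 1/((8 + 4/(-27)) + 99) = -398 + 1/((8 + 4*(-1/27)) + 99) = -398 + 1/((8 - 4/27) + 99) = -398 + 1/(212/27 + 99) = -398 + 1/(2885/27) = -398 + 27/2885 = -1148203/2885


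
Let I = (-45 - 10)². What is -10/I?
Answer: -2/605 ≈ -0.0033058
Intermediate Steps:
I = 3025 (I = (-55)² = 3025)
-10/I = -10/3025 = -10*1/3025 = -2/605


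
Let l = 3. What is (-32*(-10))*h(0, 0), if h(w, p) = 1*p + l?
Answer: 960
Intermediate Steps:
h(w, p) = 3 + p (h(w, p) = 1*p + 3 = p + 3 = 3 + p)
(-32*(-10))*h(0, 0) = (-32*(-10))*(3 + 0) = 320*3 = 960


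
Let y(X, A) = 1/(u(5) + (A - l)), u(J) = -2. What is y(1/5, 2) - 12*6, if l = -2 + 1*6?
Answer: -289/4 ≈ -72.250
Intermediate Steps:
l = 4 (l = -2 + 6 = 4)
y(X, A) = 1/(-6 + A) (y(X, A) = 1/(-2 + (A - 1*4)) = 1/(-2 + (A - 4)) = 1/(-2 + (-4 + A)) = 1/(-6 + A))
y(1/5, 2) - 12*6 = 1/(-6 + 2) - 12*6 = 1/(-4) - 12*6 = -1/4 - 72 = -289/4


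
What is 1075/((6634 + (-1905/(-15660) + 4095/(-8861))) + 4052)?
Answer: 9944700300/98851796591 ≈ 0.10060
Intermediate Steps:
1075/((6634 + (-1905/(-15660) + 4095/(-8861))) + 4052) = 1075/((6634 + (-1905*(-1/15660) + 4095*(-1/8861))) + 4052) = 1075/((6634 + (127/1044 - 4095/8861)) + 4052) = 1075/((6634 - 3149833/9250884) + 4052) = 1075/(61367214623/9250884 + 4052) = 1075/(98851796591/9250884) = 1075*(9250884/98851796591) = 9944700300/98851796591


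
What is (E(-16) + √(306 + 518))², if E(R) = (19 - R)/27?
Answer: 601921/729 + 140*√206/27 ≈ 900.10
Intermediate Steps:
E(R) = 19/27 - R/27 (E(R) = (19 - R)*(1/27) = 19/27 - R/27)
(E(-16) + √(306 + 518))² = ((19/27 - 1/27*(-16)) + √(306 + 518))² = ((19/27 + 16/27) + √824)² = (35/27 + 2*√206)²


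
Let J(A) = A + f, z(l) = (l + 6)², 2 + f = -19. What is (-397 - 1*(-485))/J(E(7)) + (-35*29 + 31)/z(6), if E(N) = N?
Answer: -551/42 ≈ -13.119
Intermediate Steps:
f = -21 (f = -2 - 19 = -21)
z(l) = (6 + l)²
J(A) = -21 + A (J(A) = A - 21 = -21 + A)
(-397 - 1*(-485))/J(E(7)) + (-35*29 + 31)/z(6) = (-397 - 1*(-485))/(-21 + 7) + (-35*29 + 31)/((6 + 6)²) = (-397 + 485)/(-14) + (-1015 + 31)/(12²) = 88*(-1/14) - 984/144 = -44/7 - 984*1/144 = -44/7 - 41/6 = -551/42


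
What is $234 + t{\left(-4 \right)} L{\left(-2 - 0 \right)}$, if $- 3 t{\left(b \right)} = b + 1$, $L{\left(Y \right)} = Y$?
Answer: $232$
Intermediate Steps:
$t{\left(b \right)} = - \frac{1}{3} - \frac{b}{3}$ ($t{\left(b \right)} = - \frac{b + 1}{3} = - \frac{1 + b}{3} = - \frac{1}{3} - \frac{b}{3}$)
$234 + t{\left(-4 \right)} L{\left(-2 - 0 \right)} = 234 + \left(- \frac{1}{3} - - \frac{4}{3}\right) \left(-2 - 0\right) = 234 + \left(- \frac{1}{3} + \frac{4}{3}\right) \left(-2 + 0\right) = 234 + 1 \left(-2\right) = 234 - 2 = 232$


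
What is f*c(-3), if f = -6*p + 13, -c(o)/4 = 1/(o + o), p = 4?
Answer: -22/3 ≈ -7.3333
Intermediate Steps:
c(o) = -2/o (c(o) = -4/(o + o) = -4*1/(2*o) = -2/o)
f = -11 (f = -6*4 + 13 = -24 + 13 = -11)
f*c(-3) = -(-22)/(-3) = -(-22)*(-1)/3 = -11*⅔ = -22/3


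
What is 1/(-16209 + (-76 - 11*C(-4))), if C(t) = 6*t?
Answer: -1/16021 ≈ -6.2418e-5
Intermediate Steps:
1/(-16209 + (-76 - 11*C(-4))) = 1/(-16209 + (-76 - 66*(-4))) = 1/(-16209 + (-76 - 11*(-24))) = 1/(-16209 + (-76 + 264)) = 1/(-16209 + 188) = 1/(-16021) = -1/16021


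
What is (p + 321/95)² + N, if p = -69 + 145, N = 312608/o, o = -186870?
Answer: 1062385539127/168650175 ≈ 6299.3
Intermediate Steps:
N = -156304/93435 (N = 312608/(-186870) = 312608*(-1/186870) = -156304/93435 ≈ -1.6729)
p = 76
(p + 321/95)² + N = (76 + 321/95)² - 156304/93435 = (7541/95)² - 156304/93435 = 56866681/9025 - 156304/93435 = 1062385539127/168650175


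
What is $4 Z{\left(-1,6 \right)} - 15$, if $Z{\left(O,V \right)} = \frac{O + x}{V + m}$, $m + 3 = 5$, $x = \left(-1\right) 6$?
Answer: $- \frac{37}{2} \approx -18.5$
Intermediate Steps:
$x = -6$
$m = 2$ ($m = -3 + 5 = 2$)
$Z{\left(O,V \right)} = \frac{-6 + O}{2 + V}$ ($Z{\left(O,V \right)} = \frac{O - 6}{V + 2} = \frac{-6 + O}{2 + V}$)
$4 Z{\left(-1,6 \right)} - 15 = 4 \frac{-6 - 1}{2 + 6} - 15 = 4 \cdot \frac{1}{8} \left(-7\right) - 15 = 4 \left(- \frac{7}{8}\right) - 15 = - \frac{7}{2} - 15 = - \frac{37}{2}$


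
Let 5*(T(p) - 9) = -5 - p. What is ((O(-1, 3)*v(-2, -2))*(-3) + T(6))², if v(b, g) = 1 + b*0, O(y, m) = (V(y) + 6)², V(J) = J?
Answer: 116281/25 ≈ 4651.2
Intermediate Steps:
O(y, m) = (6 + y)² (O(y, m) = (y + 6)² = (6 + y)²)
T(p) = 8 - p/5 (T(p) = 9 + (-5 - p)/5 = 9 + (-1 - p/5) = 8 - p/5)
v(b, g) = 1 (v(b, g) = 1 + 0 = 1)
((O(-1, 3)*v(-2, -2))*(-3) + T(6))² = (((6 - 1)²*1)*(-3) + (8 - ⅕*6))² = ((5²*1)*(-3) + (8 - 6/5))² = ((25*1)*(-3) + 34/5)² = (25*(-3) + 34/5)² = (-75 + 34/5)² = (-341/5)² = 116281/25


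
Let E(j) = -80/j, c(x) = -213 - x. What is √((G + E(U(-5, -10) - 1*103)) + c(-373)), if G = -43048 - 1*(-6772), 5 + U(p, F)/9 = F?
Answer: 2*I*√127858479/119 ≈ 190.04*I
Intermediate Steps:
U(p, F) = -45 + 9*F
G = -36276 (G = -43048 + 6772 = -36276)
√((G + E(U(-5, -10) - 1*103)) + c(-373)) = √((-36276 - 80/((-45 + 9*(-10)) - 1*103)) + (-213 - 1*(-373))) = √((-36276 - 80/((-45 - 90) - 103)) + (-213 + 373)) = √((-36276 - 80/(-135 - 103)) + 160) = √((-36276 - 80/(-238)) + 160) = √((-36276 - 80*(-1/238)) + 160) = √((-36276 + 40/119) + 160) = √(-4316804/119 + 160) = √(-4297764/119) = 2*I*√127858479/119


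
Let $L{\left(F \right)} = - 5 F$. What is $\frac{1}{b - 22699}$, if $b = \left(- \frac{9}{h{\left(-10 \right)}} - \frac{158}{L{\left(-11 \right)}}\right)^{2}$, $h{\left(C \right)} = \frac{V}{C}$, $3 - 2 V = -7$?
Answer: $- \frac{3025}{67972251} \approx -4.4503 \cdot 10^{-5}$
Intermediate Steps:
$V = 5$ ($V = \frac{3}{2} - - \frac{7}{2} = \frac{3}{2} + \frac{7}{2} = 5$)
$h{\left(C \right)} = \frac{5}{C}$
$b = \frac{692224}{3025}$ ($b = \left(- \frac{9}{5 \frac{1}{-10}} - \frac{158}{\left(-5\right) \left(-11\right)}\right)^{2} = \left(- \frac{9}{5 \left(- \frac{1}{10}\right)} - \frac{158}{55}\right)^{2} = \left(- \frac{9}{- \frac{1}{2}} - \frac{158}{55}\right)^{2} = \left(\left(-9\right) \left(-2\right) - \frac{158}{55}\right)^{2} = \left(18 - \frac{158}{55}\right)^{2} = \left(\frac{832}{55}\right)^{2} = \frac{692224}{3025} \approx 228.83$)
$\frac{1}{b - 22699} = \frac{1}{\frac{692224}{3025} - 22699} = \frac{1}{- \frac{67972251}{3025}} = - \frac{3025}{67972251}$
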